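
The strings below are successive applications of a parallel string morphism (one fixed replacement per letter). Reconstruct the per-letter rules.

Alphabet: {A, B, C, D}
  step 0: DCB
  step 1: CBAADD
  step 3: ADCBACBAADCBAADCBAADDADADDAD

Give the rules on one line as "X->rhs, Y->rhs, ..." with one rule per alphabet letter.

  step 0 ⇒ step 1: DCB ⇒ CBA·AD·D
    B ↦ D
    C ↦ AD
    D ↦ CBA
    A ↦ AD  (constrained at step 1)

A->AD, B->D, C->AD, D->CBA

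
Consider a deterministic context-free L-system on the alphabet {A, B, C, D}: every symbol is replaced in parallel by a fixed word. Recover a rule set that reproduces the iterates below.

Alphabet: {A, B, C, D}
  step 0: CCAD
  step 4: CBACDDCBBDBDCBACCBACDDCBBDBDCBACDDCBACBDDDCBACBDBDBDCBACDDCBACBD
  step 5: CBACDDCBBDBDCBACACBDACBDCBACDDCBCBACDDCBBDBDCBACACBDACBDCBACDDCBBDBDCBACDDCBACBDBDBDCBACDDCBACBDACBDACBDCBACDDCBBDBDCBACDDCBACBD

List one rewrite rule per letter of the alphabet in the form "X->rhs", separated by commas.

A->DD, B->AC, C->CB, D->BD

  step 4 ⇒ step 5: CBACDDCBBDBDCBACCBACDDCBBDBDCBACDDCBACBDDDCBACBDBDBDCBACDDCBACBD ⇒ CB·AC·DD·CB·BD·BD·CB·AC·AC·BD·AC·BD·CB·AC·DD·CB·CB·AC·DD·CB·BD·BD·CB·AC·AC·BD·AC·BD·CB·AC·DD·CB·BD·BD·CB·AC·DD·CB·AC·BD·BD·BD·CB·AC·DD·CB·AC·BD·AC·BD·AC·BD·CB·AC·DD·CB·BD·BD·CB·AC·DD·CB·AC·BD
    A ↦ DD
    B ↦ AC
    C ↦ CB
    D ↦ BD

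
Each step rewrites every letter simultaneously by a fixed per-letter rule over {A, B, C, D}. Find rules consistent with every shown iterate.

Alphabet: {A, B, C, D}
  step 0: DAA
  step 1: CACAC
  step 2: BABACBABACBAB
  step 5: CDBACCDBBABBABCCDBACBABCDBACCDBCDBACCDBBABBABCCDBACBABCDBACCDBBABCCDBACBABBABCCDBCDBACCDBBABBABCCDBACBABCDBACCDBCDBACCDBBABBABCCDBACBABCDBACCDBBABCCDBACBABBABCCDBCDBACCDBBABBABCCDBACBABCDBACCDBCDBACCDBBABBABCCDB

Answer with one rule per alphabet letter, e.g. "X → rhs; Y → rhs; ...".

A->AC, B->CDB, C->BAB, D->C

  step 1 ⇒ step 2: CACAC ⇒ BAB·AC·BAB·AC·BAB
    A ↦ AC
    C ↦ BAB
    B ↦ CDB  (constrained at step 2)
  step 0 ⇒ step 1: DAA ⇒ C·AC·AC
    D ↦ C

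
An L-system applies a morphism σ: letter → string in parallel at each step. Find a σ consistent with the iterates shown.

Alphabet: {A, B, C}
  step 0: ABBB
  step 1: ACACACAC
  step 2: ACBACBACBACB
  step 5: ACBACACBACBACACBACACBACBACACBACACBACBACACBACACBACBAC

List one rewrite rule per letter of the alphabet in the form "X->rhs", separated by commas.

  step 1 ⇒ step 2: ACACACAC ⇒ AC·B·AC·B·AC·B·AC·B
    A ↦ AC
    C ↦ B
  step 0 ⇒ step 1: ABBB ⇒ AC·AC·AC·AC
    B ↦ AC

A->AC, B->AC, C->B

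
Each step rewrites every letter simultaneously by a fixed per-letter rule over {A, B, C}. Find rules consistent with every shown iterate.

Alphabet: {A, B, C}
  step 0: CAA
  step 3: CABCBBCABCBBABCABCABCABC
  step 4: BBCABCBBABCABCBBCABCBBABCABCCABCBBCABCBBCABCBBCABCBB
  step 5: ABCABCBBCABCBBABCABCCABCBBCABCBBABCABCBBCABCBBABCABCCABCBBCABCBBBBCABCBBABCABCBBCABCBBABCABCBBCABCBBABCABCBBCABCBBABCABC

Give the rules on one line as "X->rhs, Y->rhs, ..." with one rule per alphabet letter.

A->C, B->ABC, C->BB

  step 4 ⇒ step 5: BBCABCBBABCABCBBCABCBBABCABCCABCBBCABCBBCABCBBCABCBB ⇒ ABC·ABC·BB·C·ABC·BB·ABC·ABC·C·ABC·BB·C·ABC·BB·ABC·ABC·BB·C·ABC·BB·ABC·ABC·C·ABC·BB·C·ABC·BB·BB·C·ABC·BB·ABC·ABC·BB·C·ABC·BB·ABC·ABC·BB·C·ABC·BB·ABC·ABC·BB·C·ABC·BB·ABC·ABC
    A ↦ C
    B ↦ ABC
    C ↦ BB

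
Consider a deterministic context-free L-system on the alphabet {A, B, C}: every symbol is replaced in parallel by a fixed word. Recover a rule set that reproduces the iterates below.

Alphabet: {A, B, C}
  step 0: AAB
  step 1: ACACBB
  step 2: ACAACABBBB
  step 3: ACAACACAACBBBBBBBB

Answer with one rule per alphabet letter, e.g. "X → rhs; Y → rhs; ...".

  step 2 ⇒ step 3: ACAACABBBB ⇒ AC·A·AC·AC·A·AC·BB·BB·BB·BB
    A ↦ AC
    B ↦ BB
    C ↦ A

A->AC, B->BB, C->A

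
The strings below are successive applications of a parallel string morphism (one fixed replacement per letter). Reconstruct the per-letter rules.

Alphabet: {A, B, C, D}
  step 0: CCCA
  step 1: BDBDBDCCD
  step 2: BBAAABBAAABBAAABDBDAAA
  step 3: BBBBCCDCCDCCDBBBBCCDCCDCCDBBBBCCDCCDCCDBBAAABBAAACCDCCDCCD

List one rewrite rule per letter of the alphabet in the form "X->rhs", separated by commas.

A->CCD, B->BB, C->BD, D->AAA

  step 2 ⇒ step 3: BBAAABBAAABBAAABDBDAAA ⇒ BB·BB·CCD·CCD·CCD·BB·BB·CCD·CCD·CCD·BB·BB·CCD·CCD·CCD·BB·AAA·BB·AAA·CCD·CCD·CCD
    A ↦ CCD
    B ↦ BB
    D ↦ AAA
  step 0 ⇒ step 1: CCCA ⇒ BD·BD·BD·CCD
    C ↦ BD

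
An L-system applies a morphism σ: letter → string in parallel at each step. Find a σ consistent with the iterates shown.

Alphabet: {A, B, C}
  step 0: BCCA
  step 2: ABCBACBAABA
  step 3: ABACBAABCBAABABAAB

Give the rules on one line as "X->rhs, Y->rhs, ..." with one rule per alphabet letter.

  step 2 ⇒ step 3: ABCBACBAABA ⇒ AB·A·CB·A·AB·CB·A·AB·AB·A·AB
    A ↦ AB
    B ↦ A
    C ↦ CB

A->AB, B->A, C->CB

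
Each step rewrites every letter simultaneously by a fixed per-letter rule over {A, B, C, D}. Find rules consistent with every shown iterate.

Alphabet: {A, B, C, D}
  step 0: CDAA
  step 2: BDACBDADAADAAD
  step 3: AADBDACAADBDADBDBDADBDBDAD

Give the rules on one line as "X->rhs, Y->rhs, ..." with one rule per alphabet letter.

A->BD, B->A, C->AC, D->AD

  step 2 ⇒ step 3: BDACBDADAADAAD ⇒ A·AD·BD·AC·A·AD·BD·AD·BD·BD·AD·BD·BD·AD
    A ↦ BD
    B ↦ A
    C ↦ AC
    D ↦ AD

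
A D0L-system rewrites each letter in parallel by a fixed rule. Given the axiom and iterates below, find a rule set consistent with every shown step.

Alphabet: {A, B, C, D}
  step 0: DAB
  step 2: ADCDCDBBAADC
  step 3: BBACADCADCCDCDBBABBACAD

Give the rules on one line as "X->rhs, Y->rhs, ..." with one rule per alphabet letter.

  step 2 ⇒ step 3: ADCDCDBBAADC ⇒ BBA·C·AD·C·AD·C·CD·CD·BBA·BBA·C·AD
    A ↦ BBA
    B ↦ CD
    C ↦ AD
    D ↦ C

A->BBA, B->CD, C->AD, D->C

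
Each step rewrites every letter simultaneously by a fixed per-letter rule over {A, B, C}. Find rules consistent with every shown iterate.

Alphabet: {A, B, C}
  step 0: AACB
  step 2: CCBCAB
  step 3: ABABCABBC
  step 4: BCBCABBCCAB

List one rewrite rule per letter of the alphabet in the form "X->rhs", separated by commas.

A->B, B->C, C->AB

  step 3 ⇒ step 4: ABABCABBC ⇒ B·C·B·C·AB·B·C·C·AB
    A ↦ B
    B ↦ C
    C ↦ AB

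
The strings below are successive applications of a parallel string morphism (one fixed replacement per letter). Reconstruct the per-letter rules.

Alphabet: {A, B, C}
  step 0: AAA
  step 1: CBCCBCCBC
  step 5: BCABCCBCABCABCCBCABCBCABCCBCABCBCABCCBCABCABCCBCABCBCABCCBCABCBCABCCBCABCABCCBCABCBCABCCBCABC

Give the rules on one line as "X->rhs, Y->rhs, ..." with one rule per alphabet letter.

A->CBC, B->A, C->BC

  step 0 ⇒ step 1: AAA ⇒ CBC·CBC·CBC
    A ↦ CBC
    B ↦ A  (constrained at step 1)
    C ↦ BC  (constrained at step 1)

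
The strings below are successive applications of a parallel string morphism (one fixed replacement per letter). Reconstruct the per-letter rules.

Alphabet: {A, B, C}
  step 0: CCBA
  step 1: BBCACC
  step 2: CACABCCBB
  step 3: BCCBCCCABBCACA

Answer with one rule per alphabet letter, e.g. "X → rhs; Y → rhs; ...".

A->CC, B->CA, C->B

  step 2 ⇒ step 3: CACABCCBB ⇒ B·CC·B·CC·CA·B·B·CA·CA
    A ↦ CC
    B ↦ CA
    C ↦ B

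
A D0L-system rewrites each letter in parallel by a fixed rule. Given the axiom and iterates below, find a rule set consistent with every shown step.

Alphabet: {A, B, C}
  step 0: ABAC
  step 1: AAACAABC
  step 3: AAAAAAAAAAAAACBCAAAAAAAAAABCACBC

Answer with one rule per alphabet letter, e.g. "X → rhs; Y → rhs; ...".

A->AA, B->AC, C->BC

  step 0 ⇒ step 1: ABAC ⇒ AA·AC·AA·BC
    A ↦ AA
    B ↦ AC
    C ↦ BC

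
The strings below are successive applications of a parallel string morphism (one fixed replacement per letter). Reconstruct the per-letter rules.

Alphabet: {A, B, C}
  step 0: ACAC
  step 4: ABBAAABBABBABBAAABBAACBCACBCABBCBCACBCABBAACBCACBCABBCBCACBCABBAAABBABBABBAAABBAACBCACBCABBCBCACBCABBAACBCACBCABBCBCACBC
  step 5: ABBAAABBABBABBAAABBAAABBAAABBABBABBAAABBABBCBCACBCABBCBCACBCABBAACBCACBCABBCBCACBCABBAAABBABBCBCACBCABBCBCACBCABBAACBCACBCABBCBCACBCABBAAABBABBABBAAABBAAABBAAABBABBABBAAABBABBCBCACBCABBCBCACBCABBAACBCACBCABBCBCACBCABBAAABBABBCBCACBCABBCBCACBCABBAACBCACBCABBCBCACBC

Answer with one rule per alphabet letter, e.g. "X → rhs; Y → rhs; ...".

  step 4 ⇒ step 5: ABBAAABBABBABBAAABBAACBCACBCABBCBCACBCABBAACBCACBCABBCBCACBCABBAAABBABBABBAAABBAACBCACBCABBCBCACBCABBAACBCACBCABBCBCACBC ⇒ ABB·A·A·ABB·ABB·ABB·A·A·ABB·A·A·ABB·A·A·ABB·ABB·ABB·A·A·ABB·ABB·CBC·A·CBC·ABB·CBC·A·CBC·ABB·A·A·CBC·A·CBC·ABB·CBC·A·CBC·ABB·A·A·ABB·ABB·CBC·A·CBC·ABB·CBC·A·CBC·ABB·A·A·CBC·A·CBC·ABB·CBC·A·CBC·ABB·A·A·ABB·ABB·ABB·A·A·ABB·A·A·ABB·A·A·ABB·ABB·ABB·A·A·ABB·ABB·CBC·A·CBC·ABB·CBC·A·CBC·ABB·A·A·CBC·A·CBC·ABB·CBC·A·CBC·ABB·A·A·ABB·ABB·CBC·A·CBC·ABB·CBC·A·CBC·ABB·A·A·CBC·A·CBC·ABB·CBC·A·CBC
    A ↦ ABB
    B ↦ A
    C ↦ CBC

A->ABB, B->A, C->CBC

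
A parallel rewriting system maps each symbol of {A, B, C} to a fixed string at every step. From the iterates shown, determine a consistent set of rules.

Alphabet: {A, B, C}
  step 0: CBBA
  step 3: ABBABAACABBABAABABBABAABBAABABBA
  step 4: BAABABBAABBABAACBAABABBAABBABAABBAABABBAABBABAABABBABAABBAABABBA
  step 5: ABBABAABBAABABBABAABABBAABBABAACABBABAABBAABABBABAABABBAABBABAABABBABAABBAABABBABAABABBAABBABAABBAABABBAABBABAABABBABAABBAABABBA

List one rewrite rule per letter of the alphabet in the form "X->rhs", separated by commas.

  step 4 ⇒ step 5: BAABABBAABBABAACBAABABBAABBABAABBAABABBAABBABAABABBABAABBAABABBA ⇒ AB·BA·BA·AB·BA·AB·AB·BA·BA·AB·AB·BA·AB·BA·BA·AC·AB·BA·BA·AB·BA·AB·AB·BA·BA·AB·AB·BA·AB·BA·BA·AB·AB·BA·BA·AB·BA·AB·AB·BA·BA·AB·AB·BA·AB·BA·BA·AB·BA·AB·AB·BA·AB·BA·BA·AB·AB·BA·BA·AB·BA·AB·AB·BA
    A ↦ BA
    B ↦ AB
    C ↦ AC

A->BA, B->AB, C->AC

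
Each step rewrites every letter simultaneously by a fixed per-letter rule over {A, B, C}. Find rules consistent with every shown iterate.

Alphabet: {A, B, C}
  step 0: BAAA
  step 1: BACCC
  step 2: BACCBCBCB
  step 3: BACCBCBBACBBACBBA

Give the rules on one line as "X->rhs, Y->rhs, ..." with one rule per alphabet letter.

A->C, B->BA, C->CB

  step 2 ⇒ step 3: BACCBCBCB ⇒ BA·C·CB·CB·BA·CB·BA·CB·BA
    A ↦ C
    B ↦ BA
    C ↦ CB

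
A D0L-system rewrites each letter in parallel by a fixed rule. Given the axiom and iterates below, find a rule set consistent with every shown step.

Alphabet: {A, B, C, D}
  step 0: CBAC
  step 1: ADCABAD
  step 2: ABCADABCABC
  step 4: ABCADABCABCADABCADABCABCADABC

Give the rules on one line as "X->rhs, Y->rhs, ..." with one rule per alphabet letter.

A->AB, B->C, C->AD, D->C

  step 1 ⇒ step 2: ADCABAD ⇒ AB·C·AD·AB·C·AB·C
    A ↦ AB
    B ↦ C
    C ↦ AD
    D ↦ C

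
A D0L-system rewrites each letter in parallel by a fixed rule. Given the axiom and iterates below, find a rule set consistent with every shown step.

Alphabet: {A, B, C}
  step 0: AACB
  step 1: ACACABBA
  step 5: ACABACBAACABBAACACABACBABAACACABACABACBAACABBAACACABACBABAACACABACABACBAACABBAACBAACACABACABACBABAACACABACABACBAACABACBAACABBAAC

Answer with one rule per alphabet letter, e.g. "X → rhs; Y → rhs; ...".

  step 0 ⇒ step 1: AACB ⇒ AC·AC·AB·BA
    A ↦ AC
    B ↦ BA
    C ↦ AB

A->AC, B->BA, C->AB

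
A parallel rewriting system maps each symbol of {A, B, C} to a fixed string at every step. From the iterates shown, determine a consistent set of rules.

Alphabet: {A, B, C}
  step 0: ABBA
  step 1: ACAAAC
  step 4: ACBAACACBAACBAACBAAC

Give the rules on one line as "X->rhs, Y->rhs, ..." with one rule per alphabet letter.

A->AC, B->A, C->B

  step 0 ⇒ step 1: ABBA ⇒ AC·A·A·AC
    A ↦ AC
    B ↦ A
    C ↦ B  (constrained at step 1)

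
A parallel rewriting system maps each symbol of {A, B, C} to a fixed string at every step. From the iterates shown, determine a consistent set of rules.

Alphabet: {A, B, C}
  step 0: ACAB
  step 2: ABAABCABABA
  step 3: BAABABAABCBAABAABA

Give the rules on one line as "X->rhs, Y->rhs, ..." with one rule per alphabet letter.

A->BA, B->A, C->BC

  step 2 ⇒ step 3: ABAABCABABA ⇒ BA·A·BA·BA·A·BC·BA·A·BA·A·BA
    A ↦ BA
    B ↦ A
    C ↦ BC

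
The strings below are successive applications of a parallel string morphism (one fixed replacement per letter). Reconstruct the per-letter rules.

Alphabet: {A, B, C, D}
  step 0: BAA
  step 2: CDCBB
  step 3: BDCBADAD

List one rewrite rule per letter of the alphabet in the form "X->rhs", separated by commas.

  step 2 ⇒ step 3: CDCBB ⇒ B·DC·B·AD·AD
    B ↦ AD
    C ↦ B
    D ↦ DC
    A ↦ C  (constrained at step 0)

A->C, B->AD, C->B, D->DC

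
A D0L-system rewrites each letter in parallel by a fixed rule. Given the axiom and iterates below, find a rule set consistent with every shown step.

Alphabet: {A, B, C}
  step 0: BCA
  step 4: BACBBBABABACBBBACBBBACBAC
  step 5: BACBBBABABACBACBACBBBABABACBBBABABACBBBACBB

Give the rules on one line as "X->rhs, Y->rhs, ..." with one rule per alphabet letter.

A->C, B->BA, C->BB

  step 4 ⇒ step 5: BACBBBABABACBBBACBBBACBAC ⇒ BA·C·BB·BA·BA·BA·C·BA·C·BA·C·BB·BA·BA·BA·C·BB·BA·BA·BA·C·BB·BA·C·BB
    A ↦ C
    B ↦ BA
    C ↦ BB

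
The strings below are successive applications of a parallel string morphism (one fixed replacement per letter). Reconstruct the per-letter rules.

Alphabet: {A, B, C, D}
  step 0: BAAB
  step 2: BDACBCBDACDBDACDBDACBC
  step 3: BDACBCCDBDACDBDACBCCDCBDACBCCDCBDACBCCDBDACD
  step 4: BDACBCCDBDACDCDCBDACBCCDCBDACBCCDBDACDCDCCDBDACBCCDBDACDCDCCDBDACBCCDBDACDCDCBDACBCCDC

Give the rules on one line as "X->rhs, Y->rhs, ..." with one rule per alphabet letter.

A->BC, B->BDA, C->CD, D->C

  step 3 ⇒ step 4: BDACBCCDBDACDBDACBCCDCBDACBCCDCBDACBCCDBDACD ⇒ BDA·C·BC·CD·BDA·CD·CD·C·BDA·C·BC·CD·C·BDA·C·BC·CD·BDA·CD·CD·C·CD·BDA·C·BC·CD·BDA·CD·CD·C·CD·BDA·C·BC·CD·BDA·CD·CD·C·BDA·C·BC·CD·C
    A ↦ BC
    B ↦ BDA
    C ↦ CD
    D ↦ C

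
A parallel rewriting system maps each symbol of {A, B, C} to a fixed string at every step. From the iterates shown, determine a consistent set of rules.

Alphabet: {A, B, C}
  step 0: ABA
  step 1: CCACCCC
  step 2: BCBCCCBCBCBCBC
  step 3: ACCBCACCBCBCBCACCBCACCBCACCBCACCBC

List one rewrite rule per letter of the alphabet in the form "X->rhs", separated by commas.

A->CC, B->ACC, C->BC

  step 2 ⇒ step 3: BCBCCCBCBCBCBC ⇒ ACC·BC·ACC·BC·BC·BC·ACC·BC·ACC·BC·ACC·BC·ACC·BC
    B ↦ ACC
    C ↦ BC
  step 0 ⇒ step 1: ABA ⇒ CC·ACC·CC
    A ↦ CC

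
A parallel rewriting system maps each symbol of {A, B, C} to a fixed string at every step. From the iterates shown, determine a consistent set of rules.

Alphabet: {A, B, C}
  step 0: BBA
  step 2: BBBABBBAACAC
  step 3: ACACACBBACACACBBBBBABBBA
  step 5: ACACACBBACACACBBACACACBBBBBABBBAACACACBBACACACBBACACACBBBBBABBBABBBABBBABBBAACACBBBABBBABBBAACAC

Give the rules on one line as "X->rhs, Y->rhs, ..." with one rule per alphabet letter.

A->BB, B->AC, C->BA

  step 2 ⇒ step 3: BBBABBBAACAC ⇒ AC·AC·AC·BB·AC·AC·AC·BB·BB·BA·BB·BA
    A ↦ BB
    B ↦ AC
    C ↦ BA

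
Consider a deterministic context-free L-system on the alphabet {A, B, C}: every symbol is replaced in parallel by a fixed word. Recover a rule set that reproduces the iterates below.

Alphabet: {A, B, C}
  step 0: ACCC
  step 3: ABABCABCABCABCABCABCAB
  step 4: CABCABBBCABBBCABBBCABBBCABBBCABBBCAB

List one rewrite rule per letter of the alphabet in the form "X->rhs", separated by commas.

A->C, B->AB, C->BB

  step 3 ⇒ step 4: ABABCABCABCABCABCABCAB ⇒ C·AB·C·AB·BB·C·AB·BB·C·AB·BB·C·AB·BB·C·AB·BB·C·AB·BB·C·AB
    A ↦ C
    B ↦ AB
    C ↦ BB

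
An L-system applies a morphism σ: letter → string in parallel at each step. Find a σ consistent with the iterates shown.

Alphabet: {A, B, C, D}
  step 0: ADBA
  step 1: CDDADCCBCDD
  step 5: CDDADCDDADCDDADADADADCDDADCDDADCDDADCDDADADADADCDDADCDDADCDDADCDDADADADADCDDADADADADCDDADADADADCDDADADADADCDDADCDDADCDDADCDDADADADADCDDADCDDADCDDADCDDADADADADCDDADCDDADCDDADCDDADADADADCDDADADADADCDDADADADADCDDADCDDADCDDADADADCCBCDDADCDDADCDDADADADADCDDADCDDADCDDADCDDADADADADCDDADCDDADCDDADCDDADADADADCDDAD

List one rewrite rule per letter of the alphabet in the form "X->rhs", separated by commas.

  step 0 ⇒ step 1: ADBA ⇒ CDD·AD·CCB·CDD
    A ↦ CDD
    B ↦ CCB
    D ↦ AD
    C ↦ AD  (constrained at step 1)

A->CDD, B->CCB, C->AD, D->AD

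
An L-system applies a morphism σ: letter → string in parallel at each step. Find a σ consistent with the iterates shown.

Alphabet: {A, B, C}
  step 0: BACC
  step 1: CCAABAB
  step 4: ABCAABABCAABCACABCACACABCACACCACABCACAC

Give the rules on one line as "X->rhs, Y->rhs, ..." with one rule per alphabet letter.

A->CA, B->C, C->AB

  step 0 ⇒ step 1: BACC ⇒ C·CA·AB·AB
    A ↦ CA
    B ↦ C
    C ↦ AB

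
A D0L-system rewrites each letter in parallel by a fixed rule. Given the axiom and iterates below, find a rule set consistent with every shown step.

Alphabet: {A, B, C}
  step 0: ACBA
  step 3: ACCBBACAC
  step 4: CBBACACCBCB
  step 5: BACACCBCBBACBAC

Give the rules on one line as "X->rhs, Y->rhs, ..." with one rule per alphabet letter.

A->C, B->AC, C->B

  step 4 ⇒ step 5: CBBACACCBCB ⇒ B·AC·AC·C·B·C·B·B·AC·B·AC
    A ↦ C
    B ↦ AC
    C ↦ B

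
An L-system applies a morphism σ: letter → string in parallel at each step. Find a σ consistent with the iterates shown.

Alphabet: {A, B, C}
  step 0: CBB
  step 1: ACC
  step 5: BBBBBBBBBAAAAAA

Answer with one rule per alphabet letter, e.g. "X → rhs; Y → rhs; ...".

A->BBB, B->C, C->A

  step 0 ⇒ step 1: CBB ⇒ A·C·C
    B ↦ C
    C ↦ A
    A ↦ BBB  (constrained at step 1)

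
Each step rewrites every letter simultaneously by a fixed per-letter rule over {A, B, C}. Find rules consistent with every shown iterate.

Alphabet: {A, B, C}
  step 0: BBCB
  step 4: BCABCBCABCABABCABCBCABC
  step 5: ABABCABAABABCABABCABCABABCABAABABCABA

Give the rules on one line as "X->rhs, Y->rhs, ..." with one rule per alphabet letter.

A->BC, B->A, C->BA

  step 4 ⇒ step 5: BCABCBCABCABABCABCBCABC ⇒ A·BA·BC·A·BA·A·BA·BC·A·BA·BC·A·BC·A·BA·BC·A·BA·A·BA·BC·A·BA
    A ↦ BC
    B ↦ A
    C ↦ BA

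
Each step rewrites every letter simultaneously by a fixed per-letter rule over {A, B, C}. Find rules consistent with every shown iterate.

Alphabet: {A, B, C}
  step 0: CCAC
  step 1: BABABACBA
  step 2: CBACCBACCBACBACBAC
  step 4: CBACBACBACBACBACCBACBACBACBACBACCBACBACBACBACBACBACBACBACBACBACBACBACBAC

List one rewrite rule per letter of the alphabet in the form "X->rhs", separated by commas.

A->BAC, B->C, C->BA

  step 1 ⇒ step 2: BABABACBA ⇒ C·BAC·C·BAC·C·BAC·BA·C·BAC
    A ↦ BAC
    B ↦ C
    C ↦ BA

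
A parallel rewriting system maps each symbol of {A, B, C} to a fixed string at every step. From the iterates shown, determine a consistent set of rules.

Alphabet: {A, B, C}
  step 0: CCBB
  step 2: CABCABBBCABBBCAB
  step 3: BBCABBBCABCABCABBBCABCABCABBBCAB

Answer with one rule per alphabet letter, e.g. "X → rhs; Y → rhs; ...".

  step 2 ⇒ step 3: CABCABBBCABBBCAB ⇒ B·B·CAB·B·B·CAB·CAB·CAB·B·B·CAB·CAB·CAB·B·B·CAB
    A ↦ B
    B ↦ CAB
    C ↦ B

A->B, B->CAB, C->B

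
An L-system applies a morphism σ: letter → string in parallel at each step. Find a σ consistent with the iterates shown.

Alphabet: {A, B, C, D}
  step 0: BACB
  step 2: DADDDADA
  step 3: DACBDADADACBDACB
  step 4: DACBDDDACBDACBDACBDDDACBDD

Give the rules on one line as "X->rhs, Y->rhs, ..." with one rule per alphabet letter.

  step 3 ⇒ step 4: DACBDADADACBDACB ⇒ DA·CB·D·D·DA·CB·DA·CB·DA·CB·D·D·DA·CB·D·D
    A ↦ CB
    B ↦ D
    C ↦ D
    D ↦ DA

A->CB, B->D, C->D, D->DA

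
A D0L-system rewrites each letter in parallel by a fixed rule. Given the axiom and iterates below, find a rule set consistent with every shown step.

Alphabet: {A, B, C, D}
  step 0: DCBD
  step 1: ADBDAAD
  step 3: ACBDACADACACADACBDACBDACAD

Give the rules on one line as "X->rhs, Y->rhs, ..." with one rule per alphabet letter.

A->AC, B->A, C->BD, D->AD

  step 0 ⇒ step 1: DCBD ⇒ AD·BD·A·AD
    B ↦ A
    C ↦ BD
    D ↦ AD
    A ↦ AC  (constrained at step 1)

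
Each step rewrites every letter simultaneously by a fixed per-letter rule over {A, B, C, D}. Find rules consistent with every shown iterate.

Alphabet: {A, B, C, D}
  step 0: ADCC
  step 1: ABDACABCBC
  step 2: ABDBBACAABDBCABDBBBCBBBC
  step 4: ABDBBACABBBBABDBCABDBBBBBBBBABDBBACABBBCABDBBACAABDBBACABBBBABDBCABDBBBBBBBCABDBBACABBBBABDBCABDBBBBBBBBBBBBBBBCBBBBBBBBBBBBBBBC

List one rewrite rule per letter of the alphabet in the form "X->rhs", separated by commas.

  step 1 ⇒ step 2: ABDACABCBC ⇒ ABD·BB·ACA·ABD·BC·ABD·BB·BC·BB·BC
    A ↦ ABD
    B ↦ BB
    C ↦ BC
    D ↦ ACA

A->ABD, B->BB, C->BC, D->ACA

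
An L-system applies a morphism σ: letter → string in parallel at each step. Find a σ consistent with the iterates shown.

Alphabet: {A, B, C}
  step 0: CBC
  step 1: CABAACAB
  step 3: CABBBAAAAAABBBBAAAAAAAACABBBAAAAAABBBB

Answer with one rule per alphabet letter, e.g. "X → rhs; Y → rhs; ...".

A->BB, B->AA, C->CAB

  step 0 ⇒ step 1: CBC ⇒ CAB·AA·CAB
    B ↦ AA
    C ↦ CAB
    A ↦ BB  (constrained at step 1)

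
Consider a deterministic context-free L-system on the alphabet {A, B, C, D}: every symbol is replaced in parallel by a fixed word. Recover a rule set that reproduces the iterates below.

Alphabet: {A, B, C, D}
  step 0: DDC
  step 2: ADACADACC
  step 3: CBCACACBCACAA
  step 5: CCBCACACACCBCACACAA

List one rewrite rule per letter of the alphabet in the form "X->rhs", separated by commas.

A->C, B->AD, C->A, D->BCA

  step 2 ⇒ step 3: ADACADACC ⇒ C·BCA·C·A·C·BCA·C·A·A
    A ↦ C
    C ↦ A
    D ↦ BCA
    B ↦ AD  (constrained at step 3)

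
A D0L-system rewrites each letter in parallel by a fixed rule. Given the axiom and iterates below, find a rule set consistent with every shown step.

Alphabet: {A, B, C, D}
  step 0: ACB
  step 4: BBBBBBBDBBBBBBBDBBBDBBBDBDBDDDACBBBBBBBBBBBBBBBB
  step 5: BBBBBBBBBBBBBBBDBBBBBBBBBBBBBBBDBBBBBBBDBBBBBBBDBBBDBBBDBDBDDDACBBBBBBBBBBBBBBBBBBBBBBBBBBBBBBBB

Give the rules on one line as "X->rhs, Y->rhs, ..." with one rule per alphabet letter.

  step 4 ⇒ step 5: BBBBBBBDBBBBBBBDBBBDBBBDBDBDDDACBBBBBBBBBBBBBBBB ⇒ BB·BB·BB·BB·BB·BB·BB·BD·BB·BB·BB·BB·BB·BB·BB·BD·BB·BB·BB·BD·BB·BB·BB·BD·BB·BD·BB·BD·BD·BD·DD·AC·BB·BB·BB·BB·BB·BB·BB·BB·BB·BB·BB·BB·BB·BB·BB·BB
    A ↦ DD
    B ↦ BB
    C ↦ AC
    D ↦ BD

A->DD, B->BB, C->AC, D->BD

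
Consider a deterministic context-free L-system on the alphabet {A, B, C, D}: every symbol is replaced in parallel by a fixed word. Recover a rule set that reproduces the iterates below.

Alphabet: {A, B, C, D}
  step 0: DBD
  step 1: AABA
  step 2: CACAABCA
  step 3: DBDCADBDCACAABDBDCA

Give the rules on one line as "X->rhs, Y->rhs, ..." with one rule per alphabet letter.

A->CA, B->AB, C->DBD, D->A

  step 2 ⇒ step 3: CACAABCA ⇒ DBD·CA·DBD·CA·CA·AB·DBD·CA
    A ↦ CA
    B ↦ AB
    C ↦ DBD
  step 0 ⇒ step 1: DBD ⇒ A·AB·A
    D ↦ A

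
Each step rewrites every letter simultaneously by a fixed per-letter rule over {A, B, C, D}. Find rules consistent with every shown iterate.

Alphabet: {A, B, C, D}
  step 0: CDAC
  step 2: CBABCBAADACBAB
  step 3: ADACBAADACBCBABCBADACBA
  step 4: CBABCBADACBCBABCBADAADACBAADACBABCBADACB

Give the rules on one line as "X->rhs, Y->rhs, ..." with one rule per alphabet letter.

  step 3 ⇒ step 4: ADACBAADACBCBABCBADACBA ⇒ CB·AB·CB·AD·A·CB·CB·AB·CB·AD·A·AD·A·CB·A·AD·A·CB·AB·CB·AD·A·CB
    A ↦ CB
    B ↦ A
    C ↦ AD
    D ↦ AB

A->CB, B->A, C->AD, D->AB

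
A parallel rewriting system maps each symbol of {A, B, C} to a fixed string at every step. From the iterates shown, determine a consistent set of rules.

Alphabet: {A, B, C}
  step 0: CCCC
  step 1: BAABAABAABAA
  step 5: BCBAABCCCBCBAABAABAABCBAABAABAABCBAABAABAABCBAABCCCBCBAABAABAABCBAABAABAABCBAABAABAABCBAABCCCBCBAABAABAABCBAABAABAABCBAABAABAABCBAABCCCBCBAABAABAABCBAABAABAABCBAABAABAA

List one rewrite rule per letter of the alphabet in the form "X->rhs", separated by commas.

A->C, B->BC, C->BAA

  step 0 ⇒ step 1: CCCC ⇒ BAA·BAA·BAA·BAA
    C ↦ BAA
    A ↦ C  (constrained at step 1)
    B ↦ BC  (constrained at step 1)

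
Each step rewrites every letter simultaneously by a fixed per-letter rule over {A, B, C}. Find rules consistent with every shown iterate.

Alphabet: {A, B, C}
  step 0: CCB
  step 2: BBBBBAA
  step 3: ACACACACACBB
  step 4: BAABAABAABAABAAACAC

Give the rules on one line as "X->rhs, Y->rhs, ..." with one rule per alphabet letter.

A->B, B->AC, C->AA

  step 3 ⇒ step 4: ACACACACACBB ⇒ B·AA·B·AA·B·AA·B·AA·B·AA·AC·AC
    A ↦ B
    B ↦ AC
    C ↦ AA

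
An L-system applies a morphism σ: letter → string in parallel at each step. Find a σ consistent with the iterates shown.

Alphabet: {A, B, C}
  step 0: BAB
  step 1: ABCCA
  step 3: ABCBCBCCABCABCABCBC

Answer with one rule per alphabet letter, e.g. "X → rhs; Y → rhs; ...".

  step 0 ⇒ step 1: BAB ⇒ A·BCC·A
    A ↦ BCC
    B ↦ A
    C ↦ BC  (constrained at step 1)

A->BCC, B->A, C->BC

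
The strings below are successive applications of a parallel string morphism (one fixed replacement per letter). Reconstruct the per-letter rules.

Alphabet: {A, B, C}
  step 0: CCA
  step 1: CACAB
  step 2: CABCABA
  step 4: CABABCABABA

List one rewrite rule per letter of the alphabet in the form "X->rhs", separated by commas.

A->B, B->A, C->CA

  step 1 ⇒ step 2: CACAB ⇒ CA·B·CA·B·A
    A ↦ B
    B ↦ A
    C ↦ CA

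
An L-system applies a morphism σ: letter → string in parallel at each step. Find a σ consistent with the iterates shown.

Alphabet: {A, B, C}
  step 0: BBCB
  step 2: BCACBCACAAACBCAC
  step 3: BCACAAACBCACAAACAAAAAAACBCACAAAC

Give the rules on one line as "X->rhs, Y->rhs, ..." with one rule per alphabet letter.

  step 2 ⇒ step 3: BCACBCACAAACBCAC ⇒ BC·AC·AA·AC·BC·AC·AA·AC·AA·AA·AA·AC·BC·AC·AA·AC
    A ↦ AA
    B ↦ BC
    C ↦ AC

A->AA, B->BC, C->AC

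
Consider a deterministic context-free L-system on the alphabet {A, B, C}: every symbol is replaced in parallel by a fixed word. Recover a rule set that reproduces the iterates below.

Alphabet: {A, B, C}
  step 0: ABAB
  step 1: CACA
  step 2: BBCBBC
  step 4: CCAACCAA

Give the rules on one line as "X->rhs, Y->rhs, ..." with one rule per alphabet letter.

  step 1 ⇒ step 2: CACA ⇒ BB·C·BB·C
    A ↦ C
    C ↦ BB
  step 0 ⇒ step 1: ABAB ⇒ C·A·C·A
    B ↦ A

A->C, B->A, C->BB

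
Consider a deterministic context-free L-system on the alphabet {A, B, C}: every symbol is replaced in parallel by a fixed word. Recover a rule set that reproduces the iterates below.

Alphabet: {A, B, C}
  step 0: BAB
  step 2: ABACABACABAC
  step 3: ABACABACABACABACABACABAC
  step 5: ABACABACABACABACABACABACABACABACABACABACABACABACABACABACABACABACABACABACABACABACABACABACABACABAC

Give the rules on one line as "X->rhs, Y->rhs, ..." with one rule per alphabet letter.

  step 2 ⇒ step 3: ABACABACABAC ⇒ AB·AC·AB·AC·AB·AC·AB·AC·AB·AC·AB·AC
    A ↦ AB
    B ↦ AC
    C ↦ AC

A->AB, B->AC, C->AC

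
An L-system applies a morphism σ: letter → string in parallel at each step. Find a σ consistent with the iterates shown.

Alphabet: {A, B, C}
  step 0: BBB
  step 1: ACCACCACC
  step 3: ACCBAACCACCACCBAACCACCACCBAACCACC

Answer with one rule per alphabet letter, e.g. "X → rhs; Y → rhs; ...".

A->BA, B->ACC, C->B

  step 0 ⇒ step 1: BBB ⇒ ACC·ACC·ACC
    B ↦ ACC
    A ↦ BA  (constrained at step 1)
    C ↦ B  (constrained at step 1)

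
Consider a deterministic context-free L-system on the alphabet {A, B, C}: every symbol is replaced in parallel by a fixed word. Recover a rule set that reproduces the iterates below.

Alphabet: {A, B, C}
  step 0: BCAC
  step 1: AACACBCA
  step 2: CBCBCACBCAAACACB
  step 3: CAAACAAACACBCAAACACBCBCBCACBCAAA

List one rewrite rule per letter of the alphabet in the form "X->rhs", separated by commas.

A->CB, B->AA, C->CA

  step 2 ⇒ step 3: CBCBCACBCAAACACB ⇒ CA·AA·CA·AA·CA·CB·CA·AA·CA·CB·CB·CB·CA·CB·CA·AA
    A ↦ CB
    B ↦ AA
    C ↦ CA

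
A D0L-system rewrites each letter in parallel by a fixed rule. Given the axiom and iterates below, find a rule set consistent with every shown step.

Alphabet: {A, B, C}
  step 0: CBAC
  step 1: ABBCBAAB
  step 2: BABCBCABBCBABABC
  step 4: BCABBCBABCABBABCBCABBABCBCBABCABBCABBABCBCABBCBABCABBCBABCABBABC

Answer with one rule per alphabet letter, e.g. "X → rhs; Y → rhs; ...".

A->BA, B->BC, C->AB

  step 1 ⇒ step 2: ABBCBAAB ⇒ BA·BC·BC·AB·BC·BA·BA·BC
    A ↦ BA
    B ↦ BC
    C ↦ AB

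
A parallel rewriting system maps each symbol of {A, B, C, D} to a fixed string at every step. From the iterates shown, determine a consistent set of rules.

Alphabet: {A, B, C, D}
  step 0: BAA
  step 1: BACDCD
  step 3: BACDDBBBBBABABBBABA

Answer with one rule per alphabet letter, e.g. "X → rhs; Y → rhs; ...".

A->CD, B->BA, C->D, D->BB

  step 0 ⇒ step 1: BAA ⇒ BA·CD·CD
    A ↦ CD
    B ↦ BA
    C ↦ D  (constrained at step 1)
    D ↦ BB  (constrained at step 1)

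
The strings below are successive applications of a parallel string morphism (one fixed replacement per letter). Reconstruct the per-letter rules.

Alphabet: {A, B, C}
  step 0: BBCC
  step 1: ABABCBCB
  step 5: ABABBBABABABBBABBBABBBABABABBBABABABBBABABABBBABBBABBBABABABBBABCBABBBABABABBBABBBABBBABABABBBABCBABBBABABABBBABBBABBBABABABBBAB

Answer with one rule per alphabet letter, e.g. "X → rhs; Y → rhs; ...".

  step 0 ⇒ step 1: BBCC ⇒ AB·AB·CB·CB
    B ↦ AB
    C ↦ CB
    A ↦ BB  (constrained at step 1)

A->BB, B->AB, C->CB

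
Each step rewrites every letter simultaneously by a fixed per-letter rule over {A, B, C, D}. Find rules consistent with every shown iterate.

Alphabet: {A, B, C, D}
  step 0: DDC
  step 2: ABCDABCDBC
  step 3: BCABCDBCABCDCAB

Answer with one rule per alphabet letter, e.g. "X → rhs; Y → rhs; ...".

  step 2 ⇒ step 3: ABCDABCDBC ⇒ B·C·AB·CD·B·C·AB·CD·C·AB
    A ↦ B
    B ↦ C
    C ↦ AB
    D ↦ CD

A->B, B->C, C->AB, D->CD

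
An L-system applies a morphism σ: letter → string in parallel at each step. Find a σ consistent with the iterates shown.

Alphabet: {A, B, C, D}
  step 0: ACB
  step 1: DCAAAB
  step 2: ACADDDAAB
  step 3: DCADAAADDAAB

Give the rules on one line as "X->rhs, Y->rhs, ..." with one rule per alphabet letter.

  step 2 ⇒ step 3: ACADDDAAB ⇒ D·CA·D·A·A·A·D·D·AAB
    A ↦ D
    B ↦ AAB
    C ↦ CA
    D ↦ A

A->D, B->AAB, C->CA, D->A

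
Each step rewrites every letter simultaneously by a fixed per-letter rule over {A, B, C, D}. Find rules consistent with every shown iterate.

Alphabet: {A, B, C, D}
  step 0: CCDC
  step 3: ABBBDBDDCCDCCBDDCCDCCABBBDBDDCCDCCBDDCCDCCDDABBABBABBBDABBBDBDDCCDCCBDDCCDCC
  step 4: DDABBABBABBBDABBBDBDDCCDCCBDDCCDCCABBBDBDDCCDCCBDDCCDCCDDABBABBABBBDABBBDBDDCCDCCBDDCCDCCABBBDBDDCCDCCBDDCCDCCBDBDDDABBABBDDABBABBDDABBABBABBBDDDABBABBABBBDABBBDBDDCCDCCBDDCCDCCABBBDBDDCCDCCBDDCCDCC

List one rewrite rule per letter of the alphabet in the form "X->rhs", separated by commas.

A->DD, B->ABB, C->DCC, D->BD

  step 3 ⇒ step 4: ABBBDBDDCCDCCBDDCCDCCABBBDBDDCCDCCBDDCCDCCDDABBABBABBBDABBBDBDDCCDCCBDDCCDCC ⇒ DD·ABB·ABB·ABB·BD·ABB·BD·BD·DCC·DCC·BD·DCC·DCC·ABB·BD·BD·DCC·DCC·BD·DCC·DCC·DD·ABB·ABB·ABB·BD·ABB·BD·BD·DCC·DCC·BD·DCC·DCC·ABB·BD·BD·DCC·DCC·BD·DCC·DCC·BD·BD·DD·ABB·ABB·DD·ABB·ABB·DD·ABB·ABB·ABB·BD·DD·ABB·ABB·ABB·BD·ABB·BD·BD·DCC·DCC·BD·DCC·DCC·ABB·BD·BD·DCC·DCC·BD·DCC·DCC
    A ↦ DD
    B ↦ ABB
    C ↦ DCC
    D ↦ BD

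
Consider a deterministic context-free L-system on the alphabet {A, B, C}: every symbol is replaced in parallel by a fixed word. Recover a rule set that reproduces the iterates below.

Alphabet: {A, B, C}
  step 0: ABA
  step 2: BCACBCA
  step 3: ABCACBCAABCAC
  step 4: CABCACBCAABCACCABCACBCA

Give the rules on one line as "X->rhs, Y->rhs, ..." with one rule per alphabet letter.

A->C, B->A, C->BCA

  step 3 ⇒ step 4: ABCACBCAABCAC ⇒ C·A·BCA·C·BCA·A·BCA·C·C·A·BCA·C·BCA
    A ↦ C
    B ↦ A
    C ↦ BCA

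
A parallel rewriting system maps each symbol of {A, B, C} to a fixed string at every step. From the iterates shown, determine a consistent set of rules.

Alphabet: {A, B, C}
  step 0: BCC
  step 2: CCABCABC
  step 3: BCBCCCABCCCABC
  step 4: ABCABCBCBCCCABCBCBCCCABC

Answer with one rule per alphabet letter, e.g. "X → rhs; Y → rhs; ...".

A->CC, B->A, C->BC

  step 3 ⇒ step 4: BCBCCCABCCCABC ⇒ A·BC·A·BC·BC·BC·CC·A·BC·BC·BC·CC·A·BC
    A ↦ CC
    B ↦ A
    C ↦ BC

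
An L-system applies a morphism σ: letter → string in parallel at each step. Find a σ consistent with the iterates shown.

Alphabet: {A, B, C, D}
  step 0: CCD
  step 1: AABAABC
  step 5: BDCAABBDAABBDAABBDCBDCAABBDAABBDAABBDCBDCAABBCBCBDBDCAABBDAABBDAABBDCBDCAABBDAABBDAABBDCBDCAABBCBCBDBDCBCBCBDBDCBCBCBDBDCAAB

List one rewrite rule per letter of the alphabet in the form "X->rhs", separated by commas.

A->BC, B->BD, C->AAB, D->C

  step 0 ⇒ step 1: CCD ⇒ AAB·AAB·C
    C ↦ AAB
    D ↦ C
    A ↦ BC  (constrained at step 1)
    B ↦ BD  (constrained at step 1)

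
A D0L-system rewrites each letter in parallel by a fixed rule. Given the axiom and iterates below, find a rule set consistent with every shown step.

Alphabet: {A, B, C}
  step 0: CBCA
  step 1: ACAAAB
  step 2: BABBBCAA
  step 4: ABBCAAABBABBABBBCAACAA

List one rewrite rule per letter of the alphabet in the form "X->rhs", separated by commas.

A->B, B->CAA, C->A

  step 1 ⇒ step 2: ACAAAB ⇒ B·A·B·B·B·CAA
    A ↦ B
    B ↦ CAA
    C ↦ A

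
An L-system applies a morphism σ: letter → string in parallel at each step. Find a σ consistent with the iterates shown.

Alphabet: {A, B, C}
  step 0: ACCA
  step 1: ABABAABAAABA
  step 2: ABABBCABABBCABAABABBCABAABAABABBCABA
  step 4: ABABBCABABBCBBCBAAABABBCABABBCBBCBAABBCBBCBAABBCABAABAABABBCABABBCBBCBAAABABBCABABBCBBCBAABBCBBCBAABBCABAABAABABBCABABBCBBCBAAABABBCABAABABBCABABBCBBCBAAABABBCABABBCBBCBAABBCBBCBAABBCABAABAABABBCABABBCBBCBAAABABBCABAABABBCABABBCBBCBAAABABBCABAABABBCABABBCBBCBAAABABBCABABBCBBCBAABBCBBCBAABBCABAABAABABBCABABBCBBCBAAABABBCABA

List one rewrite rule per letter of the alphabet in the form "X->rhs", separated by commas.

A->ABA, B->BBC, C->BAA

  step 1 ⇒ step 2: ABABAABAAABA ⇒ ABA·BBC·ABA·BBC·ABA·ABA·BBC·ABA·ABA·ABA·BBC·ABA
    A ↦ ABA
    B ↦ BBC
  step 0 ⇒ step 1: ACCA ⇒ ABA·BAA·BAA·ABA
    C ↦ BAA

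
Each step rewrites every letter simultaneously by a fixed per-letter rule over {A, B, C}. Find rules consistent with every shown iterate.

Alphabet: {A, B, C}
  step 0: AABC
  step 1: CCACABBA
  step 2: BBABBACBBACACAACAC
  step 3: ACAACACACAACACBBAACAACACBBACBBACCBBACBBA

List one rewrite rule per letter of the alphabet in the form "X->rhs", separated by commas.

A->C, B->ACA, C->BBA

  step 2 ⇒ step 3: BBABBACBBACACAACAC ⇒ ACA·ACA·C·ACA·ACA·C·BBA·ACA·ACA·C·BBA·C·BBA·C·C·BBA·C·BBA
    A ↦ C
    B ↦ ACA
    C ↦ BBA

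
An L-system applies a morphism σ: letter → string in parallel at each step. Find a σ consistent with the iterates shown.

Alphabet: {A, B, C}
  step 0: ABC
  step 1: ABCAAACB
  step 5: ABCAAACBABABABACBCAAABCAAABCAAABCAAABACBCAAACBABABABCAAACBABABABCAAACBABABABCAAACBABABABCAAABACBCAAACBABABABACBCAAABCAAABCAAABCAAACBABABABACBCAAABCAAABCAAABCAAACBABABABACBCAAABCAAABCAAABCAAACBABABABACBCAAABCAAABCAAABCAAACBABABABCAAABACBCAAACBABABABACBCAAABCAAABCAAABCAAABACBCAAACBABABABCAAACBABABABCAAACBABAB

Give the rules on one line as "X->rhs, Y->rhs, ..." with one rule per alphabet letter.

A->AB, B->CAA, C->ACB

  step 0 ⇒ step 1: ABC ⇒ AB·CAA·ACB
    A ↦ AB
    B ↦ CAA
    C ↦ ACB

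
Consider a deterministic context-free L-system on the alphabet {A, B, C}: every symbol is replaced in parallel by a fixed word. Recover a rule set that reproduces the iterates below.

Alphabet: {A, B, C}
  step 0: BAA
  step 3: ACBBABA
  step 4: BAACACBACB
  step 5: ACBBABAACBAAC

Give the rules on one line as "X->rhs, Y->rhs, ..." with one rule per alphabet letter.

  step 4 ⇒ step 5: BAACACBACB ⇒ AC·B·B·A·B·A·AC·B·A·AC
    A ↦ B
    B ↦ AC
    C ↦ A

A->B, B->AC, C->A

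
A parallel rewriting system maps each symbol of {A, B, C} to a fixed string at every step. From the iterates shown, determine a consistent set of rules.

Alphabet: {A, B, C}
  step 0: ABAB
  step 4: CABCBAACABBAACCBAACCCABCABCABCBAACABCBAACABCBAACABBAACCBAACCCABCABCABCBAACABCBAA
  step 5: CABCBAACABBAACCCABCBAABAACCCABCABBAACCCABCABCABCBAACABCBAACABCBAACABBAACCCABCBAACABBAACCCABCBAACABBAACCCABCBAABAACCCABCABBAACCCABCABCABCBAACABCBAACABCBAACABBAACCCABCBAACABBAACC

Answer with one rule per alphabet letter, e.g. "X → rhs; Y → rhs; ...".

  step 4 ⇒ step 5: CABCBAACABBAACCBAACCCABCABCABCBAACABCBAACABCBAACABBAACCBAACCCABCABCABCBAACABCBAA ⇒ CAB·C·BAA·CAB·BAA·C·C·CAB·C·BAA·BAA·C·C·CAB·CAB·BAA·C·C·CAB·CAB·CAB·C·BAA·CAB·C·BAA·CAB·C·BAA·CAB·BAA·C·C·CAB·C·BAA·CAB·BAA·C·C·CAB·C·BAA·CAB·BAA·C·C·CAB·C·BAA·BAA·C·C·CAB·CAB·BAA·C·C·CAB·CAB·CAB·C·BAA·CAB·C·BAA·CAB·C·BAA·CAB·BAA·C·C·CAB·C·BAA·CAB·BAA·C·C
    A ↦ C
    B ↦ BAA
    C ↦ CAB

A->C, B->BAA, C->CAB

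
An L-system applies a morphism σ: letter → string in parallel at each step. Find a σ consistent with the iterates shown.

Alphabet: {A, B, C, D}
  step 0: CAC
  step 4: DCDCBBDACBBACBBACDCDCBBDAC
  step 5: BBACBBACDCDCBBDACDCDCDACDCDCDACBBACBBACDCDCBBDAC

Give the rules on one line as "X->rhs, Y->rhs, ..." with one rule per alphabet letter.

A->D, B->DC, C->AC, D->BB

  step 4 ⇒ step 5: DCDCBBDACBBACBBACDCDCBBDAC ⇒ BB·AC·BB·AC·DC·DC·BB·D·AC·DC·DC·D·AC·DC·DC·D·AC·BB·AC·BB·AC·DC·DC·BB·D·AC
    A ↦ D
    B ↦ DC
    C ↦ AC
    D ↦ BB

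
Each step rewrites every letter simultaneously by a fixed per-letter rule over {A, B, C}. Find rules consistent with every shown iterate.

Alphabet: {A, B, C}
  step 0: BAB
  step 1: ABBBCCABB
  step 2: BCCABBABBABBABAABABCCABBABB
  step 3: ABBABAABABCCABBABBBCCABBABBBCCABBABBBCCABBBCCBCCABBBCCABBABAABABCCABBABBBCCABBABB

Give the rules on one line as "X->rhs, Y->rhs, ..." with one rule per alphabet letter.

  step 2 ⇒ step 3: BCCABBABBABBABAABABCCABBABB ⇒ ABB·ABA·ABA·BCC·ABB·ABB·BCC·ABB·ABB·BCC·ABB·ABB·BCC·ABB·BCC·BCC·ABB·BCC·ABB·ABA·ABA·BCC·ABB·ABB·BCC·ABB·ABB
    A ↦ BCC
    B ↦ ABB
    C ↦ ABA

A->BCC, B->ABB, C->ABA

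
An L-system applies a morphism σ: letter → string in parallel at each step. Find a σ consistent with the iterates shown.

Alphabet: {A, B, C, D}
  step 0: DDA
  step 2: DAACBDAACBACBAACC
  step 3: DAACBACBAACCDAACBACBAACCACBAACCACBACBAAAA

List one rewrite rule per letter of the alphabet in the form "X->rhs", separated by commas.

  step 2 ⇒ step 3: DAACBDAACBACBAACC ⇒ DA·ACB·ACB·AA·CC·DA·ACB·ACB·AA·CC·ACB·AA·CC·ACB·ACB·AA·AA
    A ↦ ACB
    B ↦ CC
    C ↦ AA
    D ↦ DA

A->ACB, B->CC, C->AA, D->DA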